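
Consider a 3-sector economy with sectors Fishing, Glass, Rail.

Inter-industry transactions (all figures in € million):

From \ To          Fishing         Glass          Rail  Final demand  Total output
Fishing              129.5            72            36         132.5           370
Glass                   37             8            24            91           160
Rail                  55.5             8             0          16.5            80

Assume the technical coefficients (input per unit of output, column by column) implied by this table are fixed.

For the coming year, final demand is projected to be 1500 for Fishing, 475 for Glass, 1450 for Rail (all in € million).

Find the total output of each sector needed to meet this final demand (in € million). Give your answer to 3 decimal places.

Technical coefficients a_ij = z_ij / X_j:
  a_11 = 129.5/370 = 0.35, a_21 = 37/370 = 0.10, a_31 = 55.5/370 = 0.15
  a_12 = 72/160 = 0.45, a_22 = 8/160 = 0.05, a_32 = 8/160 = 0.05
  a_13 = 36/80 = 0.45, a_23 = 24/80 = 0.30, a_33 = 0/80 = 0.00
I − A =
  [   0.65    -0.45    -0.45]
  [  -0.10     0.95    -0.30]
  [  -0.15    -0.05     1.00]
Cofactors of I−A, C_ij = (−1)^(i+j)·(minor ij) (rows/columns in the sector order above):
  C_11 = (0.95)(1.00) − (-0.30)(-0.05) = 0.9350
  C_12 = −[(-0.10)(1.00) − (-0.30)(-0.15)] = 0.1450
  C_13 = (-0.10)(-0.05) − (0.95)(-0.15) = 0.1475
  C_21 = −[(-0.45)(1.00) − (-0.45)(-0.05)] = 0.4725
  C_22 = (0.65)(1.00) − (-0.45)(-0.15) = 0.5825
  C_23 = −[(0.65)(-0.05) − (-0.45)(-0.15)] = 0.1000
  C_31 = (-0.45)(-0.30) − (-0.45)(0.95) = 0.5625
  C_32 = −[(0.65)(-0.30) − (-0.45)(-0.10)] = 0.2400
  C_33 = (0.65)(0.95) − (-0.45)(-0.10) = 0.5725
det(I−A) = Σ_j (I−A)_1j·C_1j = (0.65)(0.9350) + (-0.45)(0.1450) + (-0.45)(0.1475) = 0.476125
adj(I−A) = Cᵀ =
  [ 0.9350   0.4725   0.5625]
  [ 0.1450   0.5825   0.2400]
  [ 0.1475   0.1000   0.5725]
(I − A)⁻¹ = adj(I−A) / det(I−A) ≈
  [   1.9638     0.9924     1.1814]
  [   0.3045     1.2234     0.5041]
  [   0.3098     0.2100     1.2024]
x = (I − A)⁻¹ d = adj(I−A)·d / det(I−A), with det(I−A) = 0.476125:
  x_1 = (0.9350·1500 + 0.4725·475 + 0.5625·1450) / 0.476125 = 2442.5625 / 0.476125 ≈ 5130.087
  x_2 = (0.1450·1500 + 0.5825·475 + 0.2400·1450) / 0.476125 = 842.1875 / 0.476125 ≈ 1768.837
  x_3 = (0.1475·1500 + 0.1000·475 + 0.5725·1450) / 0.476125 = 1098.875 / 0.476125 ≈ 2307.955

x_1 = 5130.087, x_2 = 1768.837, x_3 = 2307.955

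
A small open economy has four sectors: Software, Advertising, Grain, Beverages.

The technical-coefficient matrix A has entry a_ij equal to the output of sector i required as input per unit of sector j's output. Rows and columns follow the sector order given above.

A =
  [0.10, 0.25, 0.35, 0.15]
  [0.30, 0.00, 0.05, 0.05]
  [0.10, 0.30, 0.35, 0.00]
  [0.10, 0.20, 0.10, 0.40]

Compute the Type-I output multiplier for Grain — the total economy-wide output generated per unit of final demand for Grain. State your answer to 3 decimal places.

m_G = 3.821

I − A =
  [   0.90    -0.25    -0.35    -0.15]
  [  -0.30     1.00    -0.05    -0.05]
  [  -0.10    -0.30     0.65     0.00]
  [  -0.10    -0.20    -0.10     0.60]
Compute the cofactors C_ij = (−1)^(i+j)·(3×3 minor ij) of I−A; the adjugate is their transpose:
adj(I−A) = Cᵀ =
  [ 0.373000   0.184500   0.231750   0.108625]
  [ 0.123750   0.318750   0.100000   0.057500]
  [ 0.114500   0.175500   0.460750   0.043250]
  [ 0.122500   0.166250   0.148750   0.455000]
det(I−A) = Σ_j (I−A)_1j·C_1j = (0.90)(0.373000) + (-0.25)(0.123750) + (-0.35)(0.114500) + (-0.15)(0.122500) = 0.2463125
(I − A)⁻¹ = adj(I−A) / det(I−A) ≈
  [   1.5143     0.7490     0.9409     0.4410]
  [   0.5024     1.2941     0.4060     0.2334]
  [   0.4649     0.7125     1.8706     0.1756]
  [   0.4973     0.6750     0.6039     1.8472]
The output multiplier for sector j is the column-j sum of the Leontief inverse (I − A)⁻¹ = adj(I−A) / det(I−A).
Column G of adj(I−A): (0.231750, 0.100000, 0.460750, 0.148750); det(I−A) = 0.2463125.
m_G = (0.231750 + 0.100000 + 0.460750 + 0.148750) / 0.2463125 = 0.94125 / 0.2463125 ≈ 3.821.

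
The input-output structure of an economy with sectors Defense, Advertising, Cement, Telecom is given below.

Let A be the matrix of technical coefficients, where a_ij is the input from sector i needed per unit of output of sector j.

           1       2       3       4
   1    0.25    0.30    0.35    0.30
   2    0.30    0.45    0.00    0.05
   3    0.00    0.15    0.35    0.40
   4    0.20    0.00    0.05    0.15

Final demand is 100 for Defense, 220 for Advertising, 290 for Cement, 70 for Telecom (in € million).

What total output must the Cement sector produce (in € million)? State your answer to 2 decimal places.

I − A =
  [   0.75    -0.30    -0.35    -0.30]
  [  -0.30     0.55     0.00    -0.05]
  [   0.00    -0.15     0.65    -0.40]
  [  -0.20     0.00    -0.05     0.85]
Compute the cofactors C_ij = (−1)^(i+j)·(3×3 minor ij) of I−A; the adjugate is their transpose:
adj(I−A) = Cᵀ =
  [ 0.292500   0.206625   0.172625   0.196625]
  [ 0.166250   0.332375   0.099125   0.124875]
  [ 0.083750   0.110625   0.238125   0.148125]
  [ 0.073750   0.055125   0.054625   0.193875]
det(I−A) = Σ_j (I−A)_1j·C_1j = (0.75)(0.292500) + (-0.30)(0.166250) + (-0.35)(0.083750) + (-0.30)(0.073750) = 0.1180625
(I − A)⁻¹ = adj(I−A) / det(I−A) ≈
  [   2.4775     1.7501     1.4621     1.6654]
  [   1.4082     2.8152     0.8396     1.0577]
  [   0.7094     0.9370     2.0169     1.2546]
  [   0.6247     0.4669     0.4627     1.6421]
x = (I − A)⁻¹ d = adj(I−A)·d / det(I−A), with det(I−A) = 0.1180625:
  x_1 = (0.292500·100 + 0.206625·220 + 0.172625·290 + 0.196625·70) / 0.1180625 = 138.5325 / 0.1180625 ≈ 1173.38
  x_2 = (0.166250·100 + 0.332375·220 + 0.099125·290 + 0.124875·70) / 0.1180625 = 127.235 / 0.1180625 ≈ 1077.69
  x_3 = (0.083750·100 + 0.110625·220 + 0.238125·290 + 0.148125·70) / 0.1180625 = 112.1375 / 0.1180625 ≈ 949.81
  x_4 = (0.073750·100 + 0.055125·220 + 0.054625·290 + 0.193875·70) / 0.1180625 = 48.915 / 0.1180625 ≈ 414.31

x_3 = 949.81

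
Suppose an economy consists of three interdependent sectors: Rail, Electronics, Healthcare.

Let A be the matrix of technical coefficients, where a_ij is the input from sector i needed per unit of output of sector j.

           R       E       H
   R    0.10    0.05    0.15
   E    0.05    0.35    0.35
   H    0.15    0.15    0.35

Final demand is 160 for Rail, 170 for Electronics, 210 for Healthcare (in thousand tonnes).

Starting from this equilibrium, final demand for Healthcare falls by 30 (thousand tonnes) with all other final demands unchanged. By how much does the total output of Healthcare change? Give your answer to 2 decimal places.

Δx_H = -55.83

I − A =
  [   0.90    -0.05    -0.15]
  [  -0.05     0.65    -0.35]
  [  -0.15    -0.15     0.65]
Cofactors of I−A, C_ij = (−1)^(i+j)·(minor ij) (rows/columns in the sector order above):
  C_11 = (0.65)(0.65) − (-0.35)(-0.15) = 0.3700
  C_12 = −[(-0.05)(0.65) − (-0.35)(-0.15)] = 0.0850
  C_13 = (-0.05)(-0.15) − (0.65)(-0.15) = 0.1050
  C_21 = −[(-0.05)(0.65) − (-0.15)(-0.15)] = 0.0550
  C_22 = (0.90)(0.65) − (-0.15)(-0.15) = 0.5625
  C_23 = −[(0.90)(-0.15) − (-0.05)(-0.15)] = 0.1425
  C_31 = (-0.05)(-0.35) − (-0.15)(0.65) = 0.1150
  C_32 = −[(0.90)(-0.35) − (-0.15)(-0.05)] = 0.3225
  C_33 = (0.90)(0.65) − (-0.05)(-0.05) = 0.5825
det(I−A) = Σ_j (I−A)_1j·C_1j = (0.90)(0.3700) + (-0.05)(0.0850) + (-0.15)(0.1050) = 0.3130
adj(I−A) = Cᵀ =
  [ 0.3700   0.0550   0.1150]
  [ 0.0850   0.5625   0.3225]
  [ 0.1050   0.1425   0.5825]
(I − A)⁻¹ = adj(I−A) / det(I−A) ≈
  [   1.1821     0.1757     0.3674]
  [   0.2716     1.7971     1.0304]
  [   0.3355     0.4553     1.8610]
Δx = (I − A)⁻¹ Δd with Δd having -30 in the Healthcare component and 0 elsewhere.
So Δx_H = L_HH · (-30), where L_HH = adj(I−A)_HH / det(I−A) = 0.5825 / 0.3130.
Δx_H = 0.5825 × (-30) / 0.3130 = -17.475 / 0.3130 ≈ -55.83.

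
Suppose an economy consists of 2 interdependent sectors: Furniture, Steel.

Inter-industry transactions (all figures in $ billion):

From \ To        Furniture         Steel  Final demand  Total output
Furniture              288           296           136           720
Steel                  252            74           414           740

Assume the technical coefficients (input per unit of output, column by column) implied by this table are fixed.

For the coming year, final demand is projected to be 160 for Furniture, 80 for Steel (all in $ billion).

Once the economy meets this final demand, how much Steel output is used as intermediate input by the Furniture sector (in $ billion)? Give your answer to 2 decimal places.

Technical coefficients a_ij = z_ij / X_j:
  a_11 = 288/720 = 0.40, a_21 = 252/720 = 0.35
  a_12 = 296/740 = 0.40, a_22 = 74/740 = 0.10
I − A =
  [   0.60    -0.40]
  [  -0.35     0.90]
det(I−A) = (0.60)(0.90) − (-0.40)(-0.35) = 0.4000
adj(I−A) = [[0.90, 0.40], [0.35, 0.60]]
(I − A)⁻¹ = adj(I−A) / det(I−A) ≈
  [   2.2500     1.0000]
  [   0.8750     1.5000]
First solve x = (I − A)⁻¹ d = adj(I−A)·d / det(I−A); in particular x_1 = (0.90·160 + 0.40·80) / 0.4000 = 176.00 / 0.4000 = 440.0000.
Intermediate flow from 2 to 1: z_21 = a_21 · x_1 = 0.35 × 176.00 / 0.4000 = 61.60 / 0.4000 = 154.00.

z_21 = 154.00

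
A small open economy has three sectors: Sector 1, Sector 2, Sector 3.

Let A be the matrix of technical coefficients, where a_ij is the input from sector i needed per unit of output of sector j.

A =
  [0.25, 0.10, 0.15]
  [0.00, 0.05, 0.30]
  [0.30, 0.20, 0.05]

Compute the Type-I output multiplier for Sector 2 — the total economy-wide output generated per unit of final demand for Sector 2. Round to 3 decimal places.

m_2 = 1.676

I − A =
  [   0.75    -0.10    -0.15]
  [   0.00     0.95    -0.30]
  [  -0.30    -0.20     0.95]
Cofactors of I−A, C_ij = (−1)^(i+j)·(minor ij) (rows/columns in the sector order above):
  C_11 = (0.95)(0.95) − (-0.30)(-0.20) = 0.8425
  C_12 = −[(0.00)(0.95) − (-0.30)(-0.30)] = 0.0900
  C_13 = (0.00)(-0.20) − (0.95)(-0.30) = 0.2850
  C_21 = −[(-0.10)(0.95) − (-0.15)(-0.20)] = 0.1250
  C_22 = (0.75)(0.95) − (-0.15)(-0.30) = 0.6675
  C_23 = −[(0.75)(-0.20) − (-0.10)(-0.30)] = 0.1800
  C_31 = (-0.10)(-0.30) − (-0.15)(0.95) = 0.1725
  C_32 = −[(0.75)(-0.30) − (-0.15)(0.00)] = 0.2250
  C_33 = (0.75)(0.95) − (-0.10)(0.00) = 0.7125
det(I−A) = Σ_j (I−A)_1j·C_1j = (0.75)(0.8425) + (-0.10)(0.0900) + (-0.15)(0.2850) = 0.580125
adj(I−A) = Cᵀ =
  [ 0.8425   0.1250   0.1725]
  [ 0.0900   0.6675   0.2250]
  [ 0.2850   0.1800   0.7125]
(I − A)⁻¹ = adj(I−A) / det(I−A) ≈
  [   1.4523     0.2155     0.2973]
  [   0.1551     1.1506     0.3878]
  [   0.4913     0.3103     1.2282]
The output multiplier for sector j is the column-j sum of the Leontief inverse (I − A)⁻¹ = adj(I−A) / det(I−A).
Column 2 of adj(I−A): (0.1250, 0.6675, 0.1800); det(I−A) = 0.580125.
m_2 = (0.1250 + 0.6675 + 0.1800) / 0.580125 = 0.9725 / 0.580125 ≈ 1.676.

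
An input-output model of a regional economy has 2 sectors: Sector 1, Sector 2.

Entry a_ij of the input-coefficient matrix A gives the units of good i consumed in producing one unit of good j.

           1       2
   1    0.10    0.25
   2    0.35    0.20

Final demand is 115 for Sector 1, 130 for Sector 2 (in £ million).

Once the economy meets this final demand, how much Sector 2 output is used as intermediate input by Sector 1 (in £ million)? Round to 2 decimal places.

I − A =
  [   0.90    -0.25]
  [  -0.35     0.80]
det(I−A) = (0.90)(0.80) − (-0.25)(-0.35) = 0.6325
adj(I−A) = [[0.80, 0.25], [0.35, 0.90]]
(I − A)⁻¹ = adj(I−A) / det(I−A) ≈
  [   1.2648     0.3953]
  [   0.5534     1.4229]
First solve x = (I − A)⁻¹ d = adj(I−A)·d / det(I−A); in particular x_1 = (0.80·115 + 0.25·130) / 0.6325 = 124.50 / 0.6325 ≈ 196.8379.
Intermediate flow from 2 to 1: z_21 = a_21 · x_1 = 0.35 × 124.50 / 0.6325 = 43.575 / 0.6325 ≈ 68.89.

z_21 = 68.89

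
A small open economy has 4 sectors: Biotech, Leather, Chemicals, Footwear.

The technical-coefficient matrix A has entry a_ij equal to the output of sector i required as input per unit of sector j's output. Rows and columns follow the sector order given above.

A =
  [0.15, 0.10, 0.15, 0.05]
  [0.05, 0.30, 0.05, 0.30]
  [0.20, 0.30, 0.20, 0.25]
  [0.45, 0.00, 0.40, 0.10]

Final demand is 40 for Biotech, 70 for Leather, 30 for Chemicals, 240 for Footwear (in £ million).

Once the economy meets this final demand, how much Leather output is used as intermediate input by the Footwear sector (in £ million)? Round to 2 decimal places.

I − A =
  [   0.85    -0.10    -0.15    -0.05]
  [  -0.05     0.70    -0.05    -0.30]
  [  -0.20    -0.30     0.80    -0.25]
  [  -0.45     0.00    -0.40     0.90]
Compute the cofactors C_ij = (−1)^(i+j)·(3×3 minor ij) of I−A; the adjugate is their transpose:
adj(I−A) = Cᵀ =
  [ 0.384500   0.108500   0.125000   0.092250]
  [ 0.177625   0.461125   0.167125   0.210000]
  [ 0.258750   0.252000   0.501750   0.237750]
  [ 0.307250   0.166250   0.285500   0.435000]
det(I−A) = Σ_j (I−A)_1j·C_1j = (0.85)(0.384500) + (-0.10)(0.177625) + (-0.15)(0.258750) + (-0.05)(0.307250) = 0.2548875
(I − A)⁻¹ = adj(I−A) / det(I−A) ≈
  [   1.5085     0.4257     0.4904     0.3619]
  [   0.6969     1.8091     0.6557     0.8239]
  [   1.0152     0.9887     1.9685     0.9328]
  [   1.2054     0.6522     1.1201     1.7066]
First solve x = (I − A)⁻¹ d = adj(I−A)·d / det(I−A); in particular x_F = (0.307250·40 + 0.166250·70 + 0.285500·30 + 0.435000·240) / 0.2548875 = 136.8925 / 0.2548875 ≈ 537.0703.
Intermediate flow from L to F: z_LF = a_LF · x_F = 0.30 × 136.8925 / 0.2548875 = 41.06775 / 0.2548875 ≈ 161.12.

z_LF = 161.12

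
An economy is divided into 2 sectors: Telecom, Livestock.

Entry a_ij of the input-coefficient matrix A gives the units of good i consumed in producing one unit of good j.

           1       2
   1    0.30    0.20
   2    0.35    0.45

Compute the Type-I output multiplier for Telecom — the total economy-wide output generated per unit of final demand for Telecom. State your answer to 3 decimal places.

m_1 = 2.857

I − A =
  [   0.70    -0.20]
  [  -0.35     0.55]
det(I−A) = (0.70)(0.55) − (-0.20)(-0.35) = 0.3150
adj(I−A) = [[0.55, 0.20], [0.35, 0.70]]
(I − A)⁻¹ = adj(I−A) / det(I−A) ≈
  [   1.7460     0.6349]
  [   1.1111     2.2222]
The output multiplier for sector j is the column-j sum of the Leontief inverse (I − A)⁻¹ = adj(I−A) / det(I−A).
Column 1 of adj(I−A): (0.55, 0.35); det(I−A) = 0.3150.
m_1 = (0.55 + 0.35) / 0.3150 = 0.90 / 0.3150 ≈ 2.857.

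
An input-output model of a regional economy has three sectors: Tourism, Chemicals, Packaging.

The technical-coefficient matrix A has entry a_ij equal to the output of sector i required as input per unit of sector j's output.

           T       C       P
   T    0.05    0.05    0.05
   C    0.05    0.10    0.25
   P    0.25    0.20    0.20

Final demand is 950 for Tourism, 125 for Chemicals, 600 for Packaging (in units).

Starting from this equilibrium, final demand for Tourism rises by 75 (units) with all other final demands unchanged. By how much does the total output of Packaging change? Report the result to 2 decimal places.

Δx_P = 28.44

I − A =
  [   0.95    -0.05    -0.05]
  [  -0.05     0.90    -0.25]
  [  -0.25    -0.20     0.80]
Cofactors of I−A, C_ij = (−1)^(i+j)·(minor ij) (rows/columns in the sector order above):
  C_11 = (0.90)(0.80) − (-0.25)(-0.20) = 0.6700
  C_12 = −[(-0.05)(0.80) − (-0.25)(-0.25)] = 0.1025
  C_13 = (-0.05)(-0.20) − (0.90)(-0.25) = 0.2350
  C_21 = −[(-0.05)(0.80) − (-0.05)(-0.20)] = 0.0500
  C_22 = (0.95)(0.80) − (-0.05)(-0.25) = 0.7475
  C_23 = −[(0.95)(-0.20) − (-0.05)(-0.25)] = 0.2025
  C_31 = (-0.05)(-0.25) − (-0.05)(0.90) = 0.0575
  C_32 = −[(0.95)(-0.25) − (-0.05)(-0.05)] = 0.2400
  C_33 = (0.95)(0.90) − (-0.05)(-0.05) = 0.8525
det(I−A) = Σ_j (I−A)_1j·C_1j = (0.95)(0.6700) + (-0.05)(0.1025) + (-0.05)(0.2350) = 0.619625
adj(I−A) = Cᵀ =
  [ 0.6700   0.0500   0.0575]
  [ 0.1025   0.7475   0.2400]
  [ 0.2350   0.2025   0.8525]
(I − A)⁻¹ = adj(I−A) / det(I−A) ≈
  [   1.0813     0.0807     0.0928]
  [   0.1654     1.2064     0.3873]
  [   0.3793     0.3268     1.3758]
Δx = (I − A)⁻¹ Δd with Δd having +75 in the Tourism component and 0 elsewhere.
So Δx_P = L_PT · (+75), where L_PT = adj(I−A)_PT / det(I−A) = 0.2350 / 0.619625.
Δx_P = 0.2350 × (+75) / 0.619625 = 17.625 / 0.619625 ≈ 28.44.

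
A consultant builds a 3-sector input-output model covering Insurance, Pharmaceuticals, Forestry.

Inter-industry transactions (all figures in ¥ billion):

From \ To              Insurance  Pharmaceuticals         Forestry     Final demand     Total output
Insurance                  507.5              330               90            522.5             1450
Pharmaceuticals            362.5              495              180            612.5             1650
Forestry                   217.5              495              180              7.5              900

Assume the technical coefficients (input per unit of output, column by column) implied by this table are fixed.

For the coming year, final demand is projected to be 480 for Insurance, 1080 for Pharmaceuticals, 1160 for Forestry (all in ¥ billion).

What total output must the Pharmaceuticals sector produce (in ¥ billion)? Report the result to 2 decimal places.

x_P = 3201.53

Technical coefficients a_ij = z_ij / X_j:
  a_II = 507.5/1450 = 0.35, a_PI = 362.5/1450 = 0.25, a_FI = 217.5/1450 = 0.15
  a_IP = 330/1650 = 0.20, a_PP = 495/1650 = 0.30, a_FP = 495/1650 = 0.30
  a_IF = 90/900 = 0.10, a_PF = 180/900 = 0.20, a_FF = 180/900 = 0.20
I − A =
  [   0.65    -0.20    -0.10]
  [  -0.25     0.70    -0.20]
  [  -0.15    -0.30     0.80]
Cofactors of I−A, C_ij = (−1)^(i+j)·(minor ij) (rows/columns in the sector order above):
  C_11 = (0.70)(0.80) − (-0.20)(-0.30) = 0.5000
  C_12 = −[(-0.25)(0.80) − (-0.20)(-0.15)] = 0.2300
  C_13 = (-0.25)(-0.30) − (0.70)(-0.15) = 0.1800
  C_21 = −[(-0.20)(0.80) − (-0.10)(-0.30)] = 0.1900
  C_22 = (0.65)(0.80) − (-0.10)(-0.15) = 0.5050
  C_23 = −[(0.65)(-0.30) − (-0.20)(-0.15)] = 0.2250
  C_31 = (-0.20)(-0.20) − (-0.10)(0.70) = 0.1100
  C_32 = −[(0.65)(-0.20) − (-0.10)(-0.25)] = 0.1550
  C_33 = (0.65)(0.70) − (-0.20)(-0.25) = 0.4050
det(I−A) = Σ_j (I−A)_1j·C_1j = (0.65)(0.5000) + (-0.20)(0.2300) + (-0.10)(0.1800) = 0.2610
adj(I−A) = Cᵀ =
  [ 0.5000   0.1900   0.1100]
  [ 0.2300   0.5050   0.1550]
  [ 0.1800   0.2250   0.4050]
(I − A)⁻¹ = adj(I−A) / det(I−A) ≈
  [   1.9157     0.7280     0.4215]
  [   0.8812     1.9349     0.5939]
  [   0.6897     0.8621     1.5517]
x = (I − A)⁻¹ d = adj(I−A)·d / det(I−A), with det(I−A) = 0.2610:
  x_I = (0.5000·480 + 0.1900·1080 + 0.1100·1160) / 0.2610 = 572.80 / 0.2610 ≈ 2194.64
  x_P = (0.2300·480 + 0.5050·1080 + 0.1550·1160) / 0.2610 = 835.60 / 0.2610 ≈ 3201.53
  x_F = (0.1800·480 + 0.2250·1080 + 0.4050·1160) / 0.2610 = 799.20 / 0.2610 ≈ 3062.07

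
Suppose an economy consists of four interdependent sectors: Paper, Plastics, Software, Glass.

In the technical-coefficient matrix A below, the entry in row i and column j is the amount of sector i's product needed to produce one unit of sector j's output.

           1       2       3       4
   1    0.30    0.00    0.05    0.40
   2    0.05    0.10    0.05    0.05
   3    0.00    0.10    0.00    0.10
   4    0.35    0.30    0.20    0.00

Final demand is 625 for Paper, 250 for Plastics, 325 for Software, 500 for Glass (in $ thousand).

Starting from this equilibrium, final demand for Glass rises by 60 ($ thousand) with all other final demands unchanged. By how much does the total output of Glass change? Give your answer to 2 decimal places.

Δx_4 = 80.29

I − A =
  [   0.70     0.00    -0.05    -0.40]
  [  -0.05     0.90    -0.05    -0.05]
  [   0.00    -0.10     1.00    -0.10]
  [  -0.35    -0.30    -0.20     1.00]
Compute the cofactors C_ij = (−1)^(i+j)·(3×3 minor ij) of I−A; the adjugate is their transpose:
adj(I−A) = Cᵀ =
  [ 0.859500   0.134500   0.122250   0.362750]
  [ 0.068250   0.544250   0.042375   0.058750]
  [ 0.039750   0.077000   0.487500   0.068500]
  [ 0.329250   0.225750   0.153000   0.626250]
det(I−A) = Σ_j (I−A)_1j·C_1j = (0.70)(0.859500) + (0.00)(0.068250) + (-0.05)(0.039750) + (-0.40)(0.329250) = 0.4679625
(I − A)⁻¹ = adj(I−A) / det(I−A) ≈
  [   1.8367     0.2874     0.2612     0.7752]
  [   0.1458     1.1630     0.0906     0.1255]
  [   0.0849     0.1645     1.0418     0.1464]
  [   0.7036     0.4824     0.3269     1.3382]
Δx = (I − A)⁻¹ Δd with Δd having +60 in the Glass component and 0 elsewhere.
So Δx_4 = L_44 · (+60), where L_44 = adj(I−A)_44 / det(I−A) = 0.626250 / 0.4679625.
Δx_4 = 0.626250 × (+60) / 0.4679625 = 37.575 / 0.4679625 ≈ 80.29.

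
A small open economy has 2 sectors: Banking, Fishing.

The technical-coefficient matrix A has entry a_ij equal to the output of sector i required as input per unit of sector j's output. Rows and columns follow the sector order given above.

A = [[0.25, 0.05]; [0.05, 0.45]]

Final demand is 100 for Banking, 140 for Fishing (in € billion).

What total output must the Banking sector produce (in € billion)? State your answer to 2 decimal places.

I − A =
  [   0.75    -0.05]
  [  -0.05     0.55]
det(I−A) = (0.75)(0.55) − (-0.05)(-0.05) = 0.4100
adj(I−A) = [[0.55, 0.05], [0.05, 0.75]]
(I − A)⁻¹ = adj(I−A) / det(I−A) ≈
  [   1.3415     0.1220]
  [   0.1220     1.8293]
x = (I − A)⁻¹ d = adj(I−A)·d / det(I−A), with det(I−A) = 0.4100:
  x_1 = (0.55·100 + 0.05·140) / 0.4100 = 62.00 / 0.4100 ≈ 151.22
  x_2 = (0.05·100 + 0.75·140) / 0.4100 = 110.00 / 0.4100 ≈ 268.29

x_1 = 151.22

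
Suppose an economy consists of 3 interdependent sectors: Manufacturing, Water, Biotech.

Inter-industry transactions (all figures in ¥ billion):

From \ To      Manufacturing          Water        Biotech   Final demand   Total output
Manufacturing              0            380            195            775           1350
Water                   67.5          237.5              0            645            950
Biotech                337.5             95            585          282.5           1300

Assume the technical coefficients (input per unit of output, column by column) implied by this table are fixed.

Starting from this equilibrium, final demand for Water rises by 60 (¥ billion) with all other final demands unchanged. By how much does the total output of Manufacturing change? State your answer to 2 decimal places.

Δx_1 = 37.84

Technical coefficients a_ij = z_ij / X_j:
  a_11 = 0/1350 = 0.00, a_21 = 67.5/1350 = 0.05, a_31 = 337.5/1350 = 0.25
  a_12 = 380/950 = 0.40, a_22 = 237.5/950 = 0.25, a_32 = 95/950 = 0.10
  a_13 = 195/1300 = 0.15, a_23 = 0/1300 = 0.00, a_33 = 585/1300 = 0.45
I − A =
  [   1.00    -0.40    -0.15]
  [  -0.05     0.75     0.00]
  [  -0.25    -0.10     0.55]
Cofactors of I−A, C_ij = (−1)^(i+j)·(minor ij) (rows/columns in the sector order above):
  C_11 = (0.75)(0.55) − (0.00)(-0.10) = 0.4125
  C_12 = −[(-0.05)(0.55) − (0.00)(-0.25)] = 0.0275
  C_13 = (-0.05)(-0.10) − (0.75)(-0.25) = 0.1925
  C_21 = −[(-0.40)(0.55) − (-0.15)(-0.10)] = 0.2350
  C_22 = (1.00)(0.55) − (-0.15)(-0.25) = 0.5125
  C_23 = −[(1.00)(-0.10) − (-0.40)(-0.25)] = 0.2000
  C_31 = (-0.40)(0.00) − (-0.15)(0.75) = 0.1125
  C_32 = −[(1.00)(0.00) − (-0.15)(-0.05)] = 0.0075
  C_33 = (1.00)(0.75) − (-0.40)(-0.05) = 0.7300
det(I−A) = Σ_j (I−A)_1j·C_1j = (1.00)(0.4125) + (-0.40)(0.0275) + (-0.15)(0.1925) = 0.372625
adj(I−A) = Cᵀ =
  [ 0.4125   0.2350   0.1125]
  [ 0.0275   0.5125   0.0075]
  [ 0.1925   0.2000   0.7300]
(I − A)⁻¹ = adj(I−A) / det(I−A) ≈
  [   1.1070     0.6307     0.3019]
  [   0.0738     1.3754     0.0201]
  [   0.5166     0.5367     1.9591]
Δx = (I − A)⁻¹ Δd with Δd having +60 in the Water component and 0 elsewhere.
So Δx_1 = L_12 · (+60), where L_12 = adj(I−A)_12 / det(I−A) = 0.2350 / 0.372625.
Δx_1 = 0.2350 × (+60) / 0.372625 = 14.10 / 0.372625 ≈ 37.84.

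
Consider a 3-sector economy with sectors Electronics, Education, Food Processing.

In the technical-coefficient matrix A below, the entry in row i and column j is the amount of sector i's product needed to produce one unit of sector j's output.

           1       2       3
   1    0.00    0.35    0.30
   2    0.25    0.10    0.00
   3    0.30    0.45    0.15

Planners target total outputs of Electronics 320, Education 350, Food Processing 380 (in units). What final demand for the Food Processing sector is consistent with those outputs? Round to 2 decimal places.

d_3 = 69.50

I − A =
  [   1.00    -0.35    -0.30]
  [  -0.25     0.90     0.00]
  [  -0.30    -0.45     0.85]
d = (I − A) x:
  d_1 = (+1.00)·320 + (-0.35)·350 + (-0.30)·380 = 83.50
  d_2 = (-0.25)·320 + (+0.90)·350 + (+0.00)·380 = 235.00
  d_3 = (-0.30)·320 + (-0.45)·350 + (+0.85)·380 = 69.50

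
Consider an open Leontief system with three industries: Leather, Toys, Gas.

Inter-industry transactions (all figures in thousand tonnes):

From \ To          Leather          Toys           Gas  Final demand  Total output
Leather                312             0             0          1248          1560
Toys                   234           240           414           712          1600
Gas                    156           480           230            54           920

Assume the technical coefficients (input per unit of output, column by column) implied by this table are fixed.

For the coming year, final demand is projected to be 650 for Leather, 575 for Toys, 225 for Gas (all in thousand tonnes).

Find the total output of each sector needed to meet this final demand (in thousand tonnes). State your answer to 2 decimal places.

Technical coefficients a_ij = z_ij / X_j:
  a_LL = 312/1560 = 0.20, a_TL = 234/1560 = 0.15, a_GL = 156/1560 = 0.10
  a_LT = 0/1600 = 0.00, a_TT = 240/1600 = 0.15, a_GT = 480/1600 = 0.30
  a_LG = 0/920 = 0.00, a_TG = 414/920 = 0.45, a_GG = 230/920 = 0.25
I − A =
  [   0.80     0.00     0.00]
  [  -0.15     0.85    -0.45]
  [  -0.10    -0.30     0.75]
Cofactors of I−A, C_ij = (−1)^(i+j)·(minor ij) (rows/columns in the sector order above):
  C_11 = (0.85)(0.75) − (-0.45)(-0.30) = 0.5025
  C_12 = −[(-0.15)(0.75) − (-0.45)(-0.10)] = 0.1575
  C_13 = (-0.15)(-0.30) − (0.85)(-0.10) = 0.1300
  C_21 = −[(0.00)(0.75) − (0.00)(-0.30)] = 0.0000
  C_22 = (0.80)(0.75) − (0.00)(-0.10) = 0.6000
  C_23 = −[(0.80)(-0.30) − (0.00)(-0.10)] = 0.2400
  C_31 = (0.00)(-0.45) − (0.00)(0.85) = 0.0000
  C_32 = −[(0.80)(-0.45) − (0.00)(-0.15)] = 0.3600
  C_33 = (0.80)(0.85) − (0.00)(-0.15) = 0.6800
det(I−A) = Σ_j (I−A)_1j·C_1j = (0.80)(0.5025) + (0.00)(0.1575) + (0.00)(0.1300) = 0.4020
adj(I−A) = Cᵀ =
  [ 0.5025   0.0000   0.0000]
  [ 0.1575   0.6000   0.3600]
  [ 0.1300   0.2400   0.6800]
(I − A)⁻¹ = adj(I−A) / det(I−A) ≈
  [   1.2500     0.0000     0.0000]
  [   0.3918     1.4925     0.8955]
  [   0.3234     0.5970     1.6915]
x = (I − A)⁻¹ d = adj(I−A)·d / det(I−A), with det(I−A) = 0.4020:
  x_L = (0.5025·650 + 0.0000·575 + 0.0000·225) / 0.4020 = 326.625 / 0.4020 = 812.50
  x_T = (0.1575·650 + 0.6000·575 + 0.3600·225) / 0.4020 = 528.375 / 0.4020 ≈ 1314.37
  x_G = (0.1300·650 + 0.2400·575 + 0.6800·225) / 0.4020 = 375.50 / 0.4020 ≈ 934.08

x_L = 812.50, x_T = 1314.37, x_G = 934.08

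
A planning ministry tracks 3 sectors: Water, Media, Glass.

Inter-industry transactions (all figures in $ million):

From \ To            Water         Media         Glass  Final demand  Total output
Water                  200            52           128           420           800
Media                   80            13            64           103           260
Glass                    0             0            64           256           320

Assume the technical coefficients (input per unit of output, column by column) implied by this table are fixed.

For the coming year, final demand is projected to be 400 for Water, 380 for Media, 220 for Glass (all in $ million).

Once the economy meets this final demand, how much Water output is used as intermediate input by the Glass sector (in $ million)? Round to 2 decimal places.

z_WG = 110.00

Technical coefficients a_ij = z_ij / X_j:
  a_WW = 200/800 = 0.25, a_MW = 80/800 = 0.10, a_GW = 0/800 = 0.00
  a_WM = 52/260 = 0.20, a_MM = 13/260 = 0.05, a_GM = 0/260 = 0.00
  a_WG = 128/320 = 0.40, a_MG = 64/320 = 0.20, a_GG = 64/320 = 0.20
I − A =
  [   0.75    -0.20    -0.40]
  [  -0.10     0.95    -0.20]
  [   0.00     0.00     0.80]
Cofactors of I−A, C_ij = (−1)^(i+j)·(minor ij) (rows/columns in the sector order above):
  C_11 = (0.95)(0.80) − (-0.20)(0.00) = 0.7600
  C_12 = −[(-0.10)(0.80) − (-0.20)(0.00)] = 0.0800
  C_13 = (-0.10)(0.00) − (0.95)(0.00) = 0.0000
  C_21 = −[(-0.20)(0.80) − (-0.40)(0.00)] = 0.1600
  C_22 = (0.75)(0.80) − (-0.40)(0.00) = 0.6000
  C_23 = −[(0.75)(0.00) − (-0.20)(0.00)] = 0.0000
  C_31 = (-0.20)(-0.20) − (-0.40)(0.95) = 0.4200
  C_32 = −[(0.75)(-0.20) − (-0.40)(-0.10)] = 0.1900
  C_33 = (0.75)(0.95) − (-0.20)(-0.10) = 0.6925
det(I−A) = Σ_j (I−A)_1j·C_1j = (0.75)(0.7600) + (-0.20)(0.0800) + (-0.40)(0.0000) = 0.5540
adj(I−A) = Cᵀ =
  [ 0.7600   0.1600   0.4200]
  [ 0.0800   0.6000   0.1900]
  [ 0.0000   0.0000   0.6925]
(I − A)⁻¹ = adj(I−A) / det(I−A) ≈
  [   1.3718     0.2888     0.7581]
  [   0.1444     1.0830     0.3430]
  [   0.0000     0.0000     1.2500]
First solve x = (I − A)⁻¹ d = adj(I−A)·d / det(I−A); in particular x_G = (0.0000·400 + 0.0000·380 + 0.6925·220) / 0.5540 = 152.35 / 0.5540 = 275.0000.
Intermediate flow from W to G: z_WG = a_WG · x_G = 0.40 × 152.35 / 0.5540 = 60.94 / 0.5540 = 110.00.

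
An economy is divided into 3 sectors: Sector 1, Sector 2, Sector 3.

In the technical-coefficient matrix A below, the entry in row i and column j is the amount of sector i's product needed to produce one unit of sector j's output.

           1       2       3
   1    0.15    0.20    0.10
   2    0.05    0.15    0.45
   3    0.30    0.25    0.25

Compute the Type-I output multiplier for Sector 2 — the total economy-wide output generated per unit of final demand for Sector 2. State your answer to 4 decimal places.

I − A =
  [   0.85    -0.20    -0.10]
  [  -0.05     0.85    -0.45]
  [  -0.30    -0.25     0.75]
Cofactors of I−A, C_ij = (−1)^(i+j)·(minor ij) (rows/columns in the sector order above):
  C_11 = (0.85)(0.75) − (-0.45)(-0.25) = 0.5250
  C_12 = −[(-0.05)(0.75) − (-0.45)(-0.30)] = 0.1725
  C_13 = (-0.05)(-0.25) − (0.85)(-0.30) = 0.2675
  C_21 = −[(-0.20)(0.75) − (-0.10)(-0.25)] = 0.1750
  C_22 = (0.85)(0.75) − (-0.10)(-0.30) = 0.6075
  C_23 = −[(0.85)(-0.25) − (-0.20)(-0.30)] = 0.2725
  C_31 = (-0.20)(-0.45) − (-0.10)(0.85) = 0.1750
  C_32 = −[(0.85)(-0.45) − (-0.10)(-0.05)] = 0.3875
  C_33 = (0.85)(0.85) − (-0.20)(-0.05) = 0.7125
det(I−A) = Σ_j (I−A)_1j·C_1j = (0.85)(0.5250) + (-0.20)(0.1725) + (-0.10)(0.2675) = 0.3850
adj(I−A) = Cᵀ =
  [ 0.5250   0.1750   0.1750]
  [ 0.1725   0.6075   0.3875]
  [ 0.2675   0.2725   0.7125]
(I − A)⁻¹ = adj(I−A) / det(I−A) ≈
  [   1.36364     0.45455     0.45455]
  [   0.44805     1.57792     1.00649]
  [   0.69481     0.70779     1.85065]
The output multiplier for sector j is the column-j sum of the Leontief inverse (I − A)⁻¹ = adj(I−A) / det(I−A).
Column 2 of adj(I−A): (0.1750, 0.6075, 0.2725); det(I−A) = 0.3850.
m_2 = (0.1750 + 0.6075 + 0.2725) / 0.3850 = 1.055 / 0.3850 ≈ 2.7403.

m_2 = 2.7403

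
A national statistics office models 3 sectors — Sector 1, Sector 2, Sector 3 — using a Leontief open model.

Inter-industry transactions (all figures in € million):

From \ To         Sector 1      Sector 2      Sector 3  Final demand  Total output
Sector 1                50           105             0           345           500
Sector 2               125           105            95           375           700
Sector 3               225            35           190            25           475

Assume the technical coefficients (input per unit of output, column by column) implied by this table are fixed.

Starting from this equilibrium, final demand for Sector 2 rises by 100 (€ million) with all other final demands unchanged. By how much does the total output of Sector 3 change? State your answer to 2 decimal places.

Technical coefficients a_ij = z_ij / X_j:
  a_11 = 50/500 = 0.10, a_21 = 125/500 = 0.25, a_31 = 225/500 = 0.45
  a_12 = 105/700 = 0.15, a_22 = 105/700 = 0.15, a_32 = 35/700 = 0.05
  a_13 = 0/475 = 0.00, a_23 = 95/475 = 0.20, a_33 = 190/475 = 0.40
I − A =
  [   0.90    -0.15     0.00]
  [  -0.25     0.85    -0.20]
  [  -0.45    -0.05     0.60]
Cofactors of I−A, C_ij = (−1)^(i+j)·(minor ij) (rows/columns in the sector order above):
  C_11 = (0.85)(0.60) − (-0.20)(-0.05) = 0.5000
  C_12 = −[(-0.25)(0.60) − (-0.20)(-0.45)] = 0.2400
  C_13 = (-0.25)(-0.05) − (0.85)(-0.45) = 0.3950
  C_21 = −[(-0.15)(0.60) − (0.00)(-0.05)] = 0.0900
  C_22 = (0.90)(0.60) − (0.00)(-0.45) = 0.5400
  C_23 = −[(0.90)(-0.05) − (-0.15)(-0.45)] = 0.1125
  C_31 = (-0.15)(-0.20) − (0.00)(0.85) = 0.0300
  C_32 = −[(0.90)(-0.20) − (0.00)(-0.25)] = 0.1800
  C_33 = (0.90)(0.85) − (-0.15)(-0.25) = 0.7275
det(I−A) = Σ_j (I−A)_1j·C_1j = (0.90)(0.5000) + (-0.15)(0.2400) + (0.00)(0.3950) = 0.4140
adj(I−A) = Cᵀ =
  [ 0.5000   0.0900   0.0300]
  [ 0.2400   0.5400   0.1800]
  [ 0.3950   0.1125   0.7275]
(I − A)⁻¹ = adj(I−A) / det(I−A) ≈
  [   1.2077     0.2174     0.0725]
  [   0.5797     1.3043     0.4348]
  [   0.9541     0.2717     1.7572]
Δx = (I − A)⁻¹ Δd with Δd having +100 in the Sector 2 component and 0 elsewhere.
So Δx_3 = L_32 · (+100), where L_32 = adj(I−A)_32 / det(I−A) = 0.1125 / 0.4140.
Δx_3 = 0.1125 × (+100) / 0.4140 = 11.25 / 0.4140 ≈ 27.17.

Δx_3 = 27.17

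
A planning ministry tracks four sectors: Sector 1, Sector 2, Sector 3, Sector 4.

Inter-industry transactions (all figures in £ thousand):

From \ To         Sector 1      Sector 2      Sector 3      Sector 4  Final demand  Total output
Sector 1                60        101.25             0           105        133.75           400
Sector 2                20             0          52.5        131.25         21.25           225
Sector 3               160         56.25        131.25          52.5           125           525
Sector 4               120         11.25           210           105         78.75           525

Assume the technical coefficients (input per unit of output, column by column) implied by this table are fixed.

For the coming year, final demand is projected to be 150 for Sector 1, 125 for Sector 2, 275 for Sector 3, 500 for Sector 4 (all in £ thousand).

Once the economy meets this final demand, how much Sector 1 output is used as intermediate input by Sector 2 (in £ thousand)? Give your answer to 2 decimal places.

Technical coefficients a_ij = z_ij / X_j:
  a_11 = 60/400 = 0.15, a_21 = 20/400 = 0.05, a_31 = 160/400 = 0.40, a_41 = 120/400 = 0.30
  a_12 = 101.25/225 = 0.45, a_22 = 0/225 = 0.00, a_32 = 56.25/225 = 0.25, a_42 = 11.25/225 = 0.05
  a_13 = 0/525 = 0.00, a_23 = 52.5/525 = 0.10, a_33 = 131.25/525 = 0.25, a_43 = 210/525 = 0.40
  a_14 = 105/525 = 0.20, a_24 = 131.25/525 = 0.25, a_34 = 52.5/525 = 0.10, a_44 = 105/525 = 0.20
I − A =
  [   0.85    -0.45     0.00    -0.20]
  [  -0.05     1.00    -0.10    -0.25]
  [  -0.40    -0.25     0.75    -0.10]
  [  -0.30    -0.05    -0.40     0.80]
Compute the cofactors C_ij = (−1)^(i+j)·(3×3 minor ij) of I−A; the adjugate is their transpose:
adj(I−A) = Cᵀ =
  [ 0.505125   0.279500   0.162000   0.233875]
  [ 0.159250   0.399000   0.151000   0.183375]
  [ 0.374000   0.320750   0.557125   0.263375]
  [ 0.386375   0.290125   0.348750   0.581375]
det(I−A) = Σ_j (I−A)_1j·C_1j = (0.85)(0.505125) + (-0.45)(0.159250) + (0.00)(0.374000) + (-0.20)(0.386375) = 0.28041875
(I − A)⁻¹ = adj(I−A) / det(I−A) ≈
  [   1.8013     0.9967     0.5777     0.8340]
  [   0.5679     1.4229     0.5385     0.6539]
  [   1.3337     1.1438     1.9868     0.9392]
  [   1.3779     1.0346     1.2437     2.0732]
First solve x = (I − A)⁻¹ d = adj(I−A)·d / det(I−A); in particular x_2 = (0.159250·150 + 0.399000·125 + 0.151000·275 + 0.183375·500) / 0.28041875 = 206.975 / 0.28041875 ≈ 738.0926.
Intermediate flow from 1 to 2: z_12 = a_12 · x_2 = 0.45 × 206.975 / 0.28041875 = 93.13875 / 0.28041875 ≈ 332.14.

z_12 = 332.14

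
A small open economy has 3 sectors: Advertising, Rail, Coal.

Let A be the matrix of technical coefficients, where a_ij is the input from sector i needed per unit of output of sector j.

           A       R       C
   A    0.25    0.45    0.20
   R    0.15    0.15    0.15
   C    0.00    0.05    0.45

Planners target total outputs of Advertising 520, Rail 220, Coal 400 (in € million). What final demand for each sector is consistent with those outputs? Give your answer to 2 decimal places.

I − A =
  [   0.75    -0.45    -0.20]
  [  -0.15     0.85    -0.15]
  [   0.00    -0.05     0.55]
d = (I − A) x:
  d_A = (+0.75)·520 + (-0.45)·220 + (-0.20)·400 = 211.00
  d_R = (-0.15)·520 + (+0.85)·220 + (-0.15)·400 = 49.00
  d_C = (+0.00)·520 + (-0.05)·220 + (+0.55)·400 = 209.00

d_A = 211.00, d_R = 49.00, d_C = 209.00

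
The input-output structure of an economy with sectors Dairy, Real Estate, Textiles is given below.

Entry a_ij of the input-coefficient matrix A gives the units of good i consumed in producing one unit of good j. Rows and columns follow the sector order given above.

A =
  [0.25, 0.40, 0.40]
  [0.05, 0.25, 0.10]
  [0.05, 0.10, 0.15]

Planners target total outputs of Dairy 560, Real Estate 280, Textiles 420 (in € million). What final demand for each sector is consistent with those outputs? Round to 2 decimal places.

d_D = 140.00, d_R = 140.00, d_T = 301.00

I − A =
  [   0.75    -0.40    -0.40]
  [  -0.05     0.75    -0.10]
  [  -0.05    -0.10     0.85]
d = (I − A) x:
  d_D = (+0.75)·560 + (-0.40)·280 + (-0.40)·420 = 140.00
  d_R = (-0.05)·560 + (+0.75)·280 + (-0.10)·420 = 140.00
  d_T = (-0.05)·560 + (-0.10)·280 + (+0.85)·420 = 301.00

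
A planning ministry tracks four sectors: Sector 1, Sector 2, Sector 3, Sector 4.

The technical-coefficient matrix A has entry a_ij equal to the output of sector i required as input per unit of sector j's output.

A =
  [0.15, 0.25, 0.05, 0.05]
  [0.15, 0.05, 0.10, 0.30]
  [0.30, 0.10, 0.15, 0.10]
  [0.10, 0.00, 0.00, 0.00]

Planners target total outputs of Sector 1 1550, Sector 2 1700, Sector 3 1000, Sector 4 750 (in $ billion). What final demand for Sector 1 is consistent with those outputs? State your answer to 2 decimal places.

I − A =
  [   0.85    -0.25    -0.05    -0.05]
  [  -0.15     0.95    -0.10    -0.30]
  [  -0.30    -0.10     0.85    -0.10]
  [  -0.10     0.00     0.00     1.00]
d = (I − A) x:
  d_1 = (+0.85)·1550 + (-0.25)·1700 + (-0.05)·1000 + (-0.05)·750 = 805.00
  d_2 = (-0.15)·1550 + (+0.95)·1700 + (-0.10)·1000 + (-0.30)·750 = 1057.50
  d_3 = (-0.30)·1550 + (-0.10)·1700 + (+0.85)·1000 + (-0.10)·750 = 140.00
  d_4 = (-0.10)·1550 + (+0.00)·1700 + (+0.00)·1000 + (+1.00)·750 = 595.00

d_1 = 805.00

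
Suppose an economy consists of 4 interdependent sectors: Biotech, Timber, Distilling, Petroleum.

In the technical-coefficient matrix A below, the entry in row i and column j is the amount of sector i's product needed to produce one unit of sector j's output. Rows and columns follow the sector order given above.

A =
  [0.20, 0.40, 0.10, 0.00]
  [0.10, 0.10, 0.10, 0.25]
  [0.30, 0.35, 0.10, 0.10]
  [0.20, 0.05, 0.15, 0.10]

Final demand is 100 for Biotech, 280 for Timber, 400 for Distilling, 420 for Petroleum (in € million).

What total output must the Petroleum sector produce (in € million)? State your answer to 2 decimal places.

x_P = 811.85

I − A =
  [   0.80    -0.40    -0.10     0.00]
  [  -0.10     0.90    -0.10    -0.25]
  [  -0.30    -0.35     0.90    -0.10]
  [  -0.20    -0.05    -0.15     0.90]
Compute the cofactors C_ij = (−1)^(i+j)·(3×3 minor ij) of I−A; the adjugate is their transpose:
adj(I−A) = Cᵀ =
  [ 0.659125   0.350000   0.130750   0.111750]
  [ 0.164750   0.607000   0.116000   0.181500]
  [ 0.306750   0.372000   0.582000   0.168000]
  [ 0.206750   0.173500   0.132500   0.541500]
det(I−A) = Σ_j (I−A)_1j·C_1j = (0.80)(0.659125) + (-0.40)(0.164750) + (-0.10)(0.306750) + (0.00)(0.206750) = 0.430725
(I − A)⁻¹ = adj(I−A) / det(I−A) ≈
  [   1.5303     0.8126     0.3036     0.2594]
  [   0.3825     1.4093     0.2693     0.4214]
  [   0.7122     0.8637     1.3512     0.3900]
  [   0.4800     0.4028     0.3076     1.2572]
x = (I − A)⁻¹ d = adj(I−A)·d / det(I−A), with det(I−A) = 0.430725:
  x_B = (0.659125·100 + 0.350000·280 + 0.130750·400 + 0.111750·420) / 0.430725 = 263.1475 / 0.430725 ≈ 610.94
  x_T = (0.164750·100 + 0.607000·280 + 0.116000·400 + 0.181500·420) / 0.430725 = 309.065 / 0.430725 ≈ 717.55
  x_D = (0.306750·100 + 0.372000·280 + 0.582000·400 + 0.168000·420) / 0.430725 = 438.195 / 0.430725 ≈ 1017.34
  x_P = (0.206750·100 + 0.173500·280 + 0.132500·400 + 0.541500·420) / 0.430725 = 349.685 / 0.430725 ≈ 811.85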